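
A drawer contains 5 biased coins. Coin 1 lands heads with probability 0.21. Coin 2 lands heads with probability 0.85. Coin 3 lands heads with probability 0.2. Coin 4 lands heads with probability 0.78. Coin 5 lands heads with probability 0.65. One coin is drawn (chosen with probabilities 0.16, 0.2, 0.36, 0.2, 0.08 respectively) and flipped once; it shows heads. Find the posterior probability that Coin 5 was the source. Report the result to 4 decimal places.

Posterior probability ≈ 0.1075

P(heads|C1) = 0.21; P(heads|C2) = 0.85; P(heads|C3) = 0.2; P(heads|C4) = 0.78; P(heads|C5) = 0.65.
Prior × likelihood for each source: 0.16·0.21=0.03360, 0.2·0.85=0.1700, 0.36·0.2=0.07200, 0.2·0.78=0.1560, 0.08·0.65=0.05200. Summing gives P(heads) = 0.48360.
P(Coin 5 | heads) = 0.05200 / 0.48360 = 0.1075.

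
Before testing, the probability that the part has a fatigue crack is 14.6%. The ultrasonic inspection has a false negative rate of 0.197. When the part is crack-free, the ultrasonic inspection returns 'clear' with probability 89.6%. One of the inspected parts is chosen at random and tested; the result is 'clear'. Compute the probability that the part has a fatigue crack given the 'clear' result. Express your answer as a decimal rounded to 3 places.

Let H be the event that the part has a fatigue crack. P(H) = 0.146, so P(¬H) = 0.854. With E the 'clear' result, P(E|H) = 0.197 and P(E|¬H) = 0.896.
P(E) = 0.197·0.146 + 0.896·0.854 = 0.028762 + 0.76518 = 0.79395.
By Bayes' theorem, P(H|E) = 0.028762 / 0.79395 = 0.036.

P(H | E) ≈ 0.036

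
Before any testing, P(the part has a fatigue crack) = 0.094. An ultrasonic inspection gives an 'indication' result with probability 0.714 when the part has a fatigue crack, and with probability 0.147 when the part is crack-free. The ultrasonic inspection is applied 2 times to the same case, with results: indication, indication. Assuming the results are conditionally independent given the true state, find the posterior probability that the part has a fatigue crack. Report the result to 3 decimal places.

Let H be the event that the part has a fatigue crack; start with P(H) = 0.094. P('indication'|H) = 0.714, P('indication'|¬H) = 0.147.
Update on result 1 ('indication'): P(H) ← 0.714·0.0940 / (0.714·0.0940 + 0.147·0.9060) = 0.067116/0.20030 = 0.3351.
Update on result 2 ('indication'): P(H) ← 0.714·0.3351 / (0.714·0.3351 + 0.147·0.6649) = 0.23925/0.33699 = 0.7100.

Posterior P(H) ≈ 0.710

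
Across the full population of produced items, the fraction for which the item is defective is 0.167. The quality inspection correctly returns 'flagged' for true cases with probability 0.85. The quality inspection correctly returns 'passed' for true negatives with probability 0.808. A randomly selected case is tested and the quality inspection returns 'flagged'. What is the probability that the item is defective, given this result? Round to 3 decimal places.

Write H for 'the item is defective'. Prior odds H:¬H = 0.167/0.833 = 0.20048. For the 'flagged' outcome, the likelihood ratio is 0.85/0.192 = 4.4271.
Posterior odds = 0.20048 × 4.4271 = 0.88754, so P(H|E) = 0.88754/(1+0.88754) = 0.470.

P(H | E) ≈ 0.470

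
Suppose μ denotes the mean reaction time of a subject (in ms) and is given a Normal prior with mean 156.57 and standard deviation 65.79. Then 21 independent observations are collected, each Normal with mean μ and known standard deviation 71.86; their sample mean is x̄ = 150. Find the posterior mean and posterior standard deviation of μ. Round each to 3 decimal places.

Posterior mean ≈ 150.353; posterior SD ≈ 15.254

With known σ, the Normal prior is conjugate. Weight on the data is w = (n/σ²)/(n/σ² + 1/τ₀²) = 0.00406673/(0.00406673+0.00023104) = 0.94624.
Posterior mean = w·x̄ + (1−w)·μ₀ = 0.94624·150 + 0.053757·156.57 = 150.353. Posterior variance = 1/(0.00406673+0.00023104) = 232.679, so SD = 15.254.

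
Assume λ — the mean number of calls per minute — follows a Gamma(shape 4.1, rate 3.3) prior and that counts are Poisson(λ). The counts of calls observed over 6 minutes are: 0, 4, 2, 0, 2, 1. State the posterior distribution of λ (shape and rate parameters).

Posterior: Gamma(shape=13.1, rate=9.3)

Total count ∑xᵢ = 9 over n = 6 minutes.
Gamma is conjugate to the Poisson likelihood: posterior is Gamma(shape = 4.1+9 = 13.1, rate = 3.3+6 = 9.3).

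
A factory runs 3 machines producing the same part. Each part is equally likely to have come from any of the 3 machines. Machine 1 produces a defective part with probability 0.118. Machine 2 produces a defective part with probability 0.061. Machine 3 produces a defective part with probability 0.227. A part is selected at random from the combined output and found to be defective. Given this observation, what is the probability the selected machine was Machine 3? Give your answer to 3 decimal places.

Tabulate prior·likelihood by source: [1] prior 0.333333, lik 0.118, product 0.03933; [2] prior 0.333333, lik 0.061, product 0.02033; [3] prior 0.333333, lik 0.227, product 0.07567.
Normalizing constant = 0.13533; the posterior for Machine 3 is its product over the sum, 0.07567/0.13533 = 0.559.

Posterior probability ≈ 0.559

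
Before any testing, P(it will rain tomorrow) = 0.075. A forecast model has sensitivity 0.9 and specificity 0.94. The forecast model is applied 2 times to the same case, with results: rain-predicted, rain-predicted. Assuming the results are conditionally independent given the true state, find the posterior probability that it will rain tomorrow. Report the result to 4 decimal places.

Posterior P(H) ≈ 0.9480

Let H be the event that it will rain tomorrow; start with P(H) = 0.075. P('rain-predicted'|H) = 0.9, P('rain-predicted'|¬H) = 0.06.
Update on result 1 ('rain-predicted'): P(H) ← 0.9·0.0750 / (0.9·0.0750 + 0.06·0.9250) = 0.067500/0.12300 = 0.5488.
Update on result 2 ('rain-predicted'): P(H) ← 0.9·0.5488 / (0.9·0.5488 + 0.06·0.4512) = 0.49390/0.52098 = 0.9480.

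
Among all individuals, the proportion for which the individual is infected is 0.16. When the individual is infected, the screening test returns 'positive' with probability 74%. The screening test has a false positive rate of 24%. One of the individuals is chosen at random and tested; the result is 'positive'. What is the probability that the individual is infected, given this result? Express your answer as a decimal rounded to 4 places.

P(H | E) ≈ 0.3700

Write H for 'the individual is infected'. Prior odds H:¬H = 0.16/0.84 = 0.19048. For the 'positive' outcome, the likelihood ratio is 0.74/0.24 = 3.0833.
Posterior odds = 0.19048 × 3.0833 = 0.58730, so P(H|E) = 0.58730/(1+0.58730) = 0.3700.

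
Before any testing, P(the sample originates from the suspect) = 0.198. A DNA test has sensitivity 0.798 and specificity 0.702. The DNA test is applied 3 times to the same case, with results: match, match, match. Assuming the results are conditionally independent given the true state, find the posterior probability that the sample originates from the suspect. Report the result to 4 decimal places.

With H the event that the sample originates from the suspect, the joint likelihood of the observed sequence is P(data|H) = 0.798·0.798·0.798 = 0.50817 and P(data|¬H) = 0.298·0.298·0.298 = 0.026464.
Bayes: P(H|data) = 0.198·0.50817 / (0.198·0.50817 + 0.802·0.026464) = 0.10062/0.12184 = 0.8258.

Posterior P(H) ≈ 0.8258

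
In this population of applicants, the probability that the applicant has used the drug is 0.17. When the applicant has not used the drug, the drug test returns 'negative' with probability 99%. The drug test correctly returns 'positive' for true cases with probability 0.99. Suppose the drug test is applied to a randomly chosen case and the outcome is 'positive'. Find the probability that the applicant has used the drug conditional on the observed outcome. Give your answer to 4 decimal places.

P(H | E) ≈ 0.9530

Write H for 'the applicant has used the drug'. Prior odds H:¬H = 0.17/0.83 = 0.20482. For the 'positive' outcome, the likelihood ratio is 0.99/0.01 = 99.000.
Posterior odds = 0.20482 × 99.000 = 20.277, so P(H|E) = 20.277/(1+20.277) = 0.9530.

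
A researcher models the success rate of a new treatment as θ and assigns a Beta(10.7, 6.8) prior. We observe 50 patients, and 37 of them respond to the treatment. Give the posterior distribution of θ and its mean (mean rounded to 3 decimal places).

Posterior: Beta(47.7, 19.8); mean ≈ 0.707

Observing 37 successes and 13 failures updates Beta(10.7, 6.8) by adding the success and failure counts to the two shape parameters: α = 10.7+37 = 47.7, β = 6.8+13 = 19.8.
E[θ | data] = 47.7/(47.7+19.8) = 0.707.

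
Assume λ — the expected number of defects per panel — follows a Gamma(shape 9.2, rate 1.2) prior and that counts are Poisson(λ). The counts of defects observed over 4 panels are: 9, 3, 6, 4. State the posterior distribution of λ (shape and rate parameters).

Posterior: Gamma(shape=31.2, rate=5.2)

The Poisson likelihood adds the total count to the shape and the number of exposure periods to the rate. Here ∑xᵢ = 22 and n = 4, so shape 9.2→31.2 and rate 1.2→5.2.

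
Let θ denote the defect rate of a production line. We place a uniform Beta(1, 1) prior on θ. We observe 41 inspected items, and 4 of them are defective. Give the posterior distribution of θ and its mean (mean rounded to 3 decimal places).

The binomial likelihood is conjugate to the Beta prior: with 4 successes and 37 failures, the posterior is Beta(1+4, 1+37) = Beta(5, 38).
Posterior mean = α/(α+β) = 5/43 = 0.116.

Posterior: Beta(5, 38); mean ≈ 0.116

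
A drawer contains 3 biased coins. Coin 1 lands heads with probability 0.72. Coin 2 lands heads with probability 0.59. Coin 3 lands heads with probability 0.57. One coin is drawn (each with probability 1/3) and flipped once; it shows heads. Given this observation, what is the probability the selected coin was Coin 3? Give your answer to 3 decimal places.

Tabulate prior·likelihood by source: [1] prior 0.333333, lik 0.72, product 0.2400; [2] prior 0.333333, lik 0.59, product 0.1967; [3] prior 0.333333, lik 0.57, product 0.1900.
Normalizing constant = 0.62667; the posterior for Coin 3 is its product over the sum, 0.1900/0.62667 = 0.303.

Posterior probability ≈ 0.303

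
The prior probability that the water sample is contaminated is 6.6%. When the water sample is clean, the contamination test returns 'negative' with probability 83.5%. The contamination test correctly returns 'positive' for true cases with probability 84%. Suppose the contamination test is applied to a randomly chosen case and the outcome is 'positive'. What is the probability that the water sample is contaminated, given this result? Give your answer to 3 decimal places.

Let H be the event that the water sample is contaminated. P(H) = 0.066, so P(¬H) = 0.934. With E the 'positive' result, P(E|H) = 0.84 and P(E|¬H) = 0.165.
P(E) = 0.84·0.066 + 0.165·0.934 = 0.055440 + 0.15411 = 0.20955.
By Bayes' theorem, P(H|E) = 0.055440 / 0.20955 = 0.265.

P(H | E) ≈ 0.265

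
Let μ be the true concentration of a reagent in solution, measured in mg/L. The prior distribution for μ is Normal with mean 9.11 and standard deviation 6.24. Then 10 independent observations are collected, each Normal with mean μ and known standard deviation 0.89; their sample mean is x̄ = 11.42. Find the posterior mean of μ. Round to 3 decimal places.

Posterior mean ≈ 11.415

Prior precision 1/τ₀² = 1/6.24² = 0.0256821; data precision n/σ² = 10/0.89² = 12.6247.
Posterior precision = 0.0256821 + 12.6247 = 12.6504.
Posterior mean = (0.0256821·9.11 + 12.6247·11.42) / 12.6504 = 11.415.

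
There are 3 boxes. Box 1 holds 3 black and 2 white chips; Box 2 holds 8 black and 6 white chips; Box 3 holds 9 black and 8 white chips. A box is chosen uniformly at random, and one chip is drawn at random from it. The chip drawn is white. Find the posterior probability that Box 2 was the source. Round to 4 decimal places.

Tabulate prior·likelihood by source: [1] prior 0.333333, lik 0.4, product 0.1333; [2] prior 0.333333, lik 0.4286, product 0.1429; [3] prior 0.333333, lik 0.4706, product 0.1569.
Normalizing constant = 0.43305; the posterior for Box 2 is its product over the sum, 0.1429/0.43305 = 0.3299.

Posterior probability ≈ 0.3299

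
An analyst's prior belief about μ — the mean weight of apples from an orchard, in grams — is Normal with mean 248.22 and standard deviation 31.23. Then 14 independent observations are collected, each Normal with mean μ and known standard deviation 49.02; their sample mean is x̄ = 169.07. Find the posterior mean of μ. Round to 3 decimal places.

Posterior mean ≈ 180.915

Prior precision 1/τ₀² = 1/31.23² = 0.00102531; data precision n/σ² = 14/49.02² = 0.00582615.
Posterior precision = 0.00102531 + 0.00582615 = 0.00685146.
Posterior mean = (0.00102531·248.22 + 0.00582615·169.07) / 0.00685146 = 180.915.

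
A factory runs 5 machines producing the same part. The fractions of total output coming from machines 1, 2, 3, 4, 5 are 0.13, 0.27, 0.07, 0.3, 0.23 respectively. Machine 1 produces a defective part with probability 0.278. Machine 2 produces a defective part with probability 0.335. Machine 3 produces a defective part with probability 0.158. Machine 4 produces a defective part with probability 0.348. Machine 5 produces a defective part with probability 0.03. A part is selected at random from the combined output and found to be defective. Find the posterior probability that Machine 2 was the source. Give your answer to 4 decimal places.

Posterior probability ≈ 0.3633

P(defective|M1) = 0.278; P(defective|M2) = 0.335; P(defective|M3) = 0.158; P(defective|M4) = 0.348; P(defective|M5) = 0.03.
Prior × likelihood for each source: 0.13·0.278=0.03614, 0.27·0.335=0.09045, 0.07·0.158=0.01106, 0.3·0.348=0.1044, 0.23·0.03=0.006900. Summing gives P(defective) = 0.24895.
P(Machine 2 | defective) = 0.09045 / 0.24895 = 0.3633.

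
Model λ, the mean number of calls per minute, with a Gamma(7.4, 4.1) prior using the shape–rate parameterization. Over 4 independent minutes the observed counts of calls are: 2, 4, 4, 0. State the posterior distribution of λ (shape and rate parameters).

Posterior: Gamma(shape=17.4, rate=8.1)

The Poisson likelihood adds the total count to the shape and the number of exposure periods to the rate. Here ∑xᵢ = 10 and n = 4, so shape 7.4→17.4 and rate 4.1→8.1.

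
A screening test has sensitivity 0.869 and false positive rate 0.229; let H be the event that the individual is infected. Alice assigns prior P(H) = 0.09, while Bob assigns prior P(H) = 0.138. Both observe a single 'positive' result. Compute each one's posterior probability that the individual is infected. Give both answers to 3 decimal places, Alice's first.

Alice: 0.273; Bob: 0.378

The likelihood ratio for a 'positive' result is 0.869/0.229 = 3.7948.
Alice: prior odds 0.09/0.91 = 0.098901; posterior odds 0.37531; posterior probability 0.273.
Bob: prior odds 0.138/0.862 = 0.16009; posterior odds 0.60751; posterior probability 0.378.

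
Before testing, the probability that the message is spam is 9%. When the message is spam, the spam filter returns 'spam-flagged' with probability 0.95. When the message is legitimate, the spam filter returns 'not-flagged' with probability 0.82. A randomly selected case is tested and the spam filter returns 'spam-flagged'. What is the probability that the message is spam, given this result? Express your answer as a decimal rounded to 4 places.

P(H | E) ≈ 0.3430

Write H for 'the message is spam'. Prior odds H:¬H = 0.09/0.91 = 0.098901. For the 'spam-flagged' outcome, the likelihood ratio is 0.95/0.18 = 5.2778.
Posterior odds = 0.098901 × 5.2778 = 0.52198, so P(H|E) = 0.52198/(1+0.52198) = 0.3430.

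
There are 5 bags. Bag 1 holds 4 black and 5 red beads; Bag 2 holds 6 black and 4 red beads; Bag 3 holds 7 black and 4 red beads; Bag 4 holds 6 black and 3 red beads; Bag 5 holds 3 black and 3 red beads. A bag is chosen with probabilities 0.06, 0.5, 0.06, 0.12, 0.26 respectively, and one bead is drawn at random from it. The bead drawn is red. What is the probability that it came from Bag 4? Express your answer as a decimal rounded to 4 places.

Posterior probability ≈ 0.0941

Tabulate prior·likelihood by source: [1] prior 0.06, lik 0.5556, product 0.03333; [2] prior 0.5, lik 0.4, product 0.2000; [3] prior 0.06, lik 0.3636, product 0.02182; [4] prior 0.12, lik 0.3333, product 0.04000; [5] prior 0.26, lik 0.5, product 0.1300.
Normalizing constant = 0.42515; the posterior for Bag 4 is its product over the sum, 0.04000/0.42515 = 0.0941.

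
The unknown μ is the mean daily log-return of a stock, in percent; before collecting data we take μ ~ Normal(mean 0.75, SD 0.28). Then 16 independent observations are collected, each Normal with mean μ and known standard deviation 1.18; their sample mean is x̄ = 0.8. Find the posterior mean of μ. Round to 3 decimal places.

Prior precision 1/τ₀² = 1/0.28² = 12.7551; data precision n/σ² = 16/1.18² = 11.4910.
Posterior precision = 12.7551 + 11.4910 = 24.2461.
Posterior mean = (12.7551·0.75 + 11.4910·0.8) / 24.2461 = 0.774.

Posterior mean ≈ 0.774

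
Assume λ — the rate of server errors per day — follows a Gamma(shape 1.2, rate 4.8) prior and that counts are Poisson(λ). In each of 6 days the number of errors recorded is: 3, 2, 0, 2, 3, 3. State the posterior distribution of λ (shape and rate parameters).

The Poisson likelihood adds the total count to the shape and the number of exposure periods to the rate. Here ∑xᵢ = 13 and n = 6, so shape 1.2→14.2 and rate 4.8→10.8.

Posterior: Gamma(shape=14.2, rate=10.8)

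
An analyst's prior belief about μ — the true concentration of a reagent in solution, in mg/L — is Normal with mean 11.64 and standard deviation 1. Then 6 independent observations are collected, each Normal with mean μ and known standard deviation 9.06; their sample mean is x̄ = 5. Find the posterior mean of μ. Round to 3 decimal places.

Posterior mean ≈ 11.188

Prior precision 1/τ₀² = 1/1² = 1.00000; data precision n/σ² = 6/9.06² = 0.0730962.
Posterior precision = 1.00000 + 0.0730962 = 1.07310.
Posterior mean = (1.00000·11.64 + 0.0730962·5) / 1.07310 = 11.188.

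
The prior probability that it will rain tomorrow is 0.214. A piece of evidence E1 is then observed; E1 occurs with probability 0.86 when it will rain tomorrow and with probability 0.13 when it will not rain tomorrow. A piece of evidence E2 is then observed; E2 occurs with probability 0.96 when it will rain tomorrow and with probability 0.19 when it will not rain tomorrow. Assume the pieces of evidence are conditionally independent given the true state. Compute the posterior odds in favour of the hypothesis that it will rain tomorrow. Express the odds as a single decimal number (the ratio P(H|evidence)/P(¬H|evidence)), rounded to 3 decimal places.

Posterior odds ≈ 9.100

Prior odds = 0.214/(1−0.214) = 0.27226.
Likelihood ratio for E1 = 0.86/0.13 = 6.6154.
Likelihood ratio for E2 = 0.96/0.19 = 5.0526.
Posterior odds = prior odds × LR₁ × LR₂ = 9.1005.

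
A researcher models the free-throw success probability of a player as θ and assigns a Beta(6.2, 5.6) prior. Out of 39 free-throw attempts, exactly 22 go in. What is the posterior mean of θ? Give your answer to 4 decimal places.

Posterior mean ≈ 0.5551

The binomial likelihood is conjugate to the Beta prior: with 22 successes and 17 failures, the posterior is Beta(6.2+22, 5.6+17) = Beta(28.2, 22.6).
E[θ | data] = 28.2/(28.2+22.6) = 0.5551.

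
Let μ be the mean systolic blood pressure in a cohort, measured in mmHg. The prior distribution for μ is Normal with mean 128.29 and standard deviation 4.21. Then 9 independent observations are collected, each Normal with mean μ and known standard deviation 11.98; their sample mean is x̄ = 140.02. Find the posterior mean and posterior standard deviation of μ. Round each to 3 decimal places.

Posterior mean ≈ 134.465; posterior SD ≈ 2.897

Prior precision 1/τ₀² = 1/4.21² = 0.0564204; data precision n/σ² = 9/11.98² = 0.0627089.
Posterior precision = 0.0564204 + 0.0627089 = 0.119129, giving posterior SD = 1/√0.119129 = 2.897.
Posterior mean = (0.0564204·128.29 + 0.0627089·140.02) / 0.119129 = 134.465.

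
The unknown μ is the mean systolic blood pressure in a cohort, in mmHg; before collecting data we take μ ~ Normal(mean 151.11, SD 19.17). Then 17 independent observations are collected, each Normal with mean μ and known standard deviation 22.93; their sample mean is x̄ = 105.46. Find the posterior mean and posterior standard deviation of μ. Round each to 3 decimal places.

Posterior mean ≈ 109.004; posterior SD ≈ 5.341

With known σ, the Normal prior is conjugate. Weight on the data is w = (n/σ²)/(n/σ² + 1/τ₀²) = 0.0323326/(0.0323326+0.00272117) = 0.92237.
Posterior mean = w·x̄ + (1−w)·μ₀ = 0.92237·105.46 + 0.077628·151.11 = 109.004. Posterior variance = 1/(0.0323326+0.00272117) = 28.5276, so SD = 5.341.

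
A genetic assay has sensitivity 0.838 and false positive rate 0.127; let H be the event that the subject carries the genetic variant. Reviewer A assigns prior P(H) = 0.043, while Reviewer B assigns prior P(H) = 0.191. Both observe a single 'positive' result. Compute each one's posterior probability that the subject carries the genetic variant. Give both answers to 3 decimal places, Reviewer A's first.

The likelihood ratio for a 'positive' result is 0.838/0.127 = 6.5984.
Reviewer A: prior odds 0.043/0.957 = 0.044932; posterior odds 0.29648; posterior probability 0.229.
Reviewer B: prior odds 0.191/0.809 = 0.23609; posterior odds 1.5578; posterior probability 0.609.

Reviewer A: 0.229; Reviewer B: 0.609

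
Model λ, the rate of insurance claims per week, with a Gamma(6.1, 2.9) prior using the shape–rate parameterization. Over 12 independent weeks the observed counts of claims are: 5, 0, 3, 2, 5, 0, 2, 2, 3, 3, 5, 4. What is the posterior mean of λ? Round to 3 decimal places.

Total count ∑xᵢ = 34 over n = 12 weeks.
Gamma is conjugate to the Poisson likelihood: posterior is Gamma(shape = 6.1+34 = 40.1, rate = 2.9+12 = 14.9).
Posterior mean = shape/rate = 40.1/14.9 = 2.691.

Posterior mean ≈ 2.691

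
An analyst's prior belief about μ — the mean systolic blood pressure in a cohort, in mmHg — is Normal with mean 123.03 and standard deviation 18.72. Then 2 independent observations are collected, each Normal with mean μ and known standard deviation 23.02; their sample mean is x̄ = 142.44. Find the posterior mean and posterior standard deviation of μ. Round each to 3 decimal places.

Prior precision 1/τ₀² = 1/18.72² = 0.00285357; data precision n/σ² = 2/23.02² = 0.00377415.
Posterior precision = 0.00285357 + 0.00377415 = 0.00662772, giving posterior SD = 1/√0.00662772 = 12.283.
Posterior mean = (0.00285357·123.03 + 0.00377415·142.44) / 0.00662772 = 134.083.

Posterior mean ≈ 134.083; posterior SD ≈ 12.283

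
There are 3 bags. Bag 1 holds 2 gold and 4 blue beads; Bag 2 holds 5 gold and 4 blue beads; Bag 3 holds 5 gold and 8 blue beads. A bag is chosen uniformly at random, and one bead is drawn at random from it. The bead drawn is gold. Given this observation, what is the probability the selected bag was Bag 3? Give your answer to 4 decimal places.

Posterior probability ≈ 0.3020

P(gold|Bag 1) = 0.3333; P(gold|Bag 2) = 0.5556; P(gold|Bag 3) = 0.3846.
Prior × likelihood for each source: 0.333333·0.3333=0.1111, 0.333333·0.5556=0.1852, 0.333333·0.3846=0.1282. Summing gives P(gold) = 0.42450.
P(Bag 3 | gold) = 0.1282 / 0.42450 = 0.3020.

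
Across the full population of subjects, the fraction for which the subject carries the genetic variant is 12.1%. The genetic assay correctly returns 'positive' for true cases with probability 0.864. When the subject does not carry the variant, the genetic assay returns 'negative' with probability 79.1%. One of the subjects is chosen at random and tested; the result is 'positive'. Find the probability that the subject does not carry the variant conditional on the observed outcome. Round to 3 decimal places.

P(¬H | E) ≈ 0.637

Write H for 'the subject carries the genetic variant'. Prior odds H:¬H = 0.121/0.879 = 0.13766. For the 'positive' outcome, the likelihood ratio is 0.864/0.209 = 4.1340.
Posterior odds = 0.13766 × 4.1340 = 0.56907, so P(H|E) = 0.56907/(1+0.56907) = 0.363. Then P(¬H|E) = 1 − 0.363 = 0.637.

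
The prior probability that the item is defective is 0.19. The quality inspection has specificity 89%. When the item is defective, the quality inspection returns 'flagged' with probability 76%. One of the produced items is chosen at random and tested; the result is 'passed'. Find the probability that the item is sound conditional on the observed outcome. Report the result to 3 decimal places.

Write H for 'the item is defective'. Prior odds H:¬H = 0.19/0.81 = 0.23457. For the 'passed' outcome, the likelihood ratio is 0.24/0.89 = 0.26966.
Posterior odds = 0.23457 × 0.26966 = 0.063254, so P(H|E) = 0.063254/(1+0.063254) = 0.059. Then P(¬H|E) = 1 − 0.059 = 0.941.

P(¬H | E) ≈ 0.941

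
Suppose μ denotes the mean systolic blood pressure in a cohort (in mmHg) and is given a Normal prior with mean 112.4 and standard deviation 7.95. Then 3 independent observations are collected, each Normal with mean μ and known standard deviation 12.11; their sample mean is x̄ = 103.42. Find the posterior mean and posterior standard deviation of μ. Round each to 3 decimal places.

Posterior mean ≈ 107.336; posterior SD ≈ 5.250

Prior precision 1/τ₀² = 1/7.95² = 0.0158222; data precision n/σ² = 3/12.11² = 0.0204566.
Posterior precision = 0.0158222 + 0.0204566 = 0.0362787, giving posterior SD = 1/√0.0362787 = 5.250.
Posterior mean = (0.0158222·112.4 + 0.0204566·103.42) / 0.0362787 = 107.336.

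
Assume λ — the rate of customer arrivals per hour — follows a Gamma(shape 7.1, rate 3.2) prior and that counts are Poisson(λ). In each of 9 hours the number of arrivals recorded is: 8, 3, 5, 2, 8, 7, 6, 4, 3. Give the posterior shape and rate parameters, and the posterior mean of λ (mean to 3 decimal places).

The Poisson likelihood adds the total count to the shape and the number of exposure periods to the rate. Here ∑xᵢ = 46 and n = 9, so shape 7.1→53.1 and rate 3.2→12.2.
Posterior mean = shape/rate = 53.1/12.2 = 4.352.

Posterior: Gamma(shape=53.1, rate=12.2); mean ≈ 4.352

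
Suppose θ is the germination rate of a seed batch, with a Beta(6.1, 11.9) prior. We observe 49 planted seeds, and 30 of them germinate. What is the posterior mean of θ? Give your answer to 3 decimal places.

Observing 30 successes and 19 failures updates Beta(6.1, 11.9) by adding the success and failure counts to the two shape parameters: α = 6.1+30 = 36.1, β = 11.9+19 = 30.9.
Posterior mean = α/(α+β) = 36.1/67 = 0.539.

Posterior mean ≈ 0.539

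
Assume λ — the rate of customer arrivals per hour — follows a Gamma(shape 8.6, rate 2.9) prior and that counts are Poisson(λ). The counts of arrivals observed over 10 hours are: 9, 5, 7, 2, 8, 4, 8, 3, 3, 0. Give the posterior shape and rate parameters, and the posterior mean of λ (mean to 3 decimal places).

Total count ∑xᵢ = 49 over n = 10 hours.
Gamma is conjugate to the Poisson likelihood: posterior is Gamma(shape = 8.6+49 = 57.6, rate = 2.9+10 = 12.9).
E[λ | data] = 57.6/12.9 = 4.465.

Posterior: Gamma(shape=57.6, rate=12.9); mean ≈ 4.465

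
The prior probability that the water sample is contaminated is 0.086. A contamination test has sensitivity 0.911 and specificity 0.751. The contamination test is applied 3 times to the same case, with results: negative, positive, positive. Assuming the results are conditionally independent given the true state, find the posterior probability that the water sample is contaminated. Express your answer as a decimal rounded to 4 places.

Posterior P(H) ≈ 0.1299

Let H be the event that the water sample is contaminated; start with P(H) = 0.086. P('positive'|H) = 0.911, P('positive'|¬H) = 0.249.
Update on result 1 ('negative'): P(H) ← 0.089·0.0860 / (0.089·0.0860 + 0.751·0.9140) = 0.0076540/0.69407 = 0.0110.
Update on result 2 ('positive'): P(H) ← 0.911·0.0110 / (0.911·0.0110 + 0.249·0.9890) = 0.010046/0.25630 = 0.0392.
Update on result 3 ('positive'): P(H) ← 0.911·0.0392 / (0.911·0.0392 + 0.249·0.9608) = 0.035709/0.27495 = 0.1299.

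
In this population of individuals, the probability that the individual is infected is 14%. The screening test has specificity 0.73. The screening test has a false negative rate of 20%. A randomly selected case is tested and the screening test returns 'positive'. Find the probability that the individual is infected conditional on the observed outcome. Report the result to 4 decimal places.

P(H | E) ≈ 0.3254

Write H for 'the individual is infected'. Prior odds H:¬H = 0.14/0.86 = 0.16279. For the 'positive' outcome, the likelihood ratio is 0.8/0.27 = 2.9630.
Posterior odds = 0.16279 × 2.9630 = 0.48234, so P(H|E) = 0.48234/(1+0.48234) = 0.3254.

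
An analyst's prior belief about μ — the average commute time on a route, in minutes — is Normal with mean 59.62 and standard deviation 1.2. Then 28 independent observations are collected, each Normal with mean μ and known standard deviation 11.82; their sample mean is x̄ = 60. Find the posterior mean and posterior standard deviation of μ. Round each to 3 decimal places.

Posterior mean ≈ 59.705; posterior SD ≈ 1.057

Prior precision 1/τ₀² = 1/1.2² = 0.694444; data precision n/σ² = 28/11.82² = 0.200412.
Posterior precision = 0.694444 + 0.200412 = 0.894856, giving posterior SD = 1/√0.894856 = 1.057.
Posterior mean = (0.694444·59.62 + 0.200412·60) / 0.894856 = 59.705.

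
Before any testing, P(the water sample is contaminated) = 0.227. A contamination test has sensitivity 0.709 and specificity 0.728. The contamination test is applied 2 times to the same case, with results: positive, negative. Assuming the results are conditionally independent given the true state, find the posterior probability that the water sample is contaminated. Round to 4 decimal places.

With H the event that the water sample is contaminated, the joint likelihood of the observed sequence is P(data|H) = 0.709·0.291 = 0.20632 and P(data|¬H) = 0.272·0.728 = 0.19802.
Bayes: P(H|data) = 0.227·0.20632 / (0.227·0.20632 + 0.773·0.19802) = 0.046834/0.19990 = 0.2343.

Posterior P(H) ≈ 0.2343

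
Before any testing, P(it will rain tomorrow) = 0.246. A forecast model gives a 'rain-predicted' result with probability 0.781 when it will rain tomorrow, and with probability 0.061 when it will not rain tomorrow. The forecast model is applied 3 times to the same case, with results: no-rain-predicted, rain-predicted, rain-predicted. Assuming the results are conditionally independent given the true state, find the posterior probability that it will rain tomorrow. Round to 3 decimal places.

With H the event that it will rain tomorrow, the joint likelihood of the observed sequence is P(data|H) = 0.219·0.781·0.781 = 0.13358 and P(data|¬H) = 0.939·0.061·0.061 = 0.0034940.
Bayes: P(H|data) = 0.246·0.13358 / (0.246·0.13358 + 0.754·0.0034940) = 0.032861/0.035496 = 0.9258.

Posterior P(H) ≈ 0.926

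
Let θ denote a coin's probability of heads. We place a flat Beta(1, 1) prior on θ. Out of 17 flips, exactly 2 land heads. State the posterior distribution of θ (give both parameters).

Observing 2 successes and 15 failures updates Beta(1, 1) by adding the success and failure counts to the two shape parameters: α = 1+2 = 3, β = 1+15 = 16.

Posterior: Beta(3, 16)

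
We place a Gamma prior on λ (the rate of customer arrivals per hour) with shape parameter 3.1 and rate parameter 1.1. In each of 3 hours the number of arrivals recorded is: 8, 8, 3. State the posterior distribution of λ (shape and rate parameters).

Total count ∑xᵢ = 19 over n = 3 hours.
Gamma is conjugate to the Poisson likelihood: posterior is Gamma(shape = 3.1+19 = 22.1, rate = 1.1+3 = 4.1).

Posterior: Gamma(shape=22.1, rate=4.1)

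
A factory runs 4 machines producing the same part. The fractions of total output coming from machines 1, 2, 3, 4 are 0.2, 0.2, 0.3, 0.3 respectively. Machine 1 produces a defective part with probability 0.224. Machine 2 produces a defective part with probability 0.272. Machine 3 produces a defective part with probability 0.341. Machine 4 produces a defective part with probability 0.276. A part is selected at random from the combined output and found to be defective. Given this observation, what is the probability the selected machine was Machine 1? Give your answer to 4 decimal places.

P(defective|M1) = 0.224; P(defective|M2) = 0.272; P(defective|M3) = 0.341; P(defective|M4) = 0.276.
Prior × likelihood for each source: 0.2·0.224=0.04480, 0.2·0.272=0.05440, 0.3·0.341=0.1023, 0.3·0.276=0.08280. Summing gives P(defective) = 0.28430.
P(Machine 1 | defective) = 0.04480 / 0.28430 = 0.1576.

Posterior probability ≈ 0.1576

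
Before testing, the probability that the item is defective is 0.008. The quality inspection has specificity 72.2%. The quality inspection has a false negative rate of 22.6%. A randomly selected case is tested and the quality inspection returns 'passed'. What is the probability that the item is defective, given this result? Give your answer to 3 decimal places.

Write H for 'the item is defective'. Prior odds H:¬H = 0.008/0.992 = 0.0080645. For the 'passed' outcome, the likelihood ratio is 0.226/0.722 = 0.31302.
Posterior odds = 0.0080645 × 0.31302 = 0.0025243, so P(H|E) = 0.0025243/(1+0.0025243) = 0.003.

P(H | E) ≈ 0.003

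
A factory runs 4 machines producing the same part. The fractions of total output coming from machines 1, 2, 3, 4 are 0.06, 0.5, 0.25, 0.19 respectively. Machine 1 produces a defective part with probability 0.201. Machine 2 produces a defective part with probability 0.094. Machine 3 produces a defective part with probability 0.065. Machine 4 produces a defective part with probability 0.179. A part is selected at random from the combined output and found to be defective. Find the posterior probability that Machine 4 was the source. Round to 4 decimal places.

P(defective|M1) = 0.201; P(defective|M2) = 0.094; P(defective|M3) = 0.065; P(defective|M4) = 0.179.
Prior × likelihood for each source: 0.06·0.201=0.01206, 0.5·0.094=0.04700, 0.25·0.065=0.01625, 0.19·0.179=0.03401. Summing gives P(defective) = 0.10932.
P(Machine 4 | defective) = 0.03401 / 0.10932 = 0.3111.

Posterior probability ≈ 0.3111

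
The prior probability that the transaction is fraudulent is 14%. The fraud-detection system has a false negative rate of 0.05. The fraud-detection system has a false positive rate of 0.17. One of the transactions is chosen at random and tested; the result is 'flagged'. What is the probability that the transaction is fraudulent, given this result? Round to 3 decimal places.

Write H for 'the transaction is fraudulent'. Prior odds H:¬H = 0.14/0.86 = 0.16279. For the 'flagged' outcome, the likelihood ratio is 0.95/0.17 = 5.5882.
Posterior odds = 0.16279 × 5.5882 = 0.90971, so P(H|E) = 0.90971/(1+0.90971) = 0.476.

P(H | E) ≈ 0.476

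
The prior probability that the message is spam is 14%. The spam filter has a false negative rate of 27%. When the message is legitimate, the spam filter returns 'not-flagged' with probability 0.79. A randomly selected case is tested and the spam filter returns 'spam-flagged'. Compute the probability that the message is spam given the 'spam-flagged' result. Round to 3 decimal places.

P(H | E) ≈ 0.361

Let H be the event that the message is spam. P(H) = 0.14, so P(¬H) = 0.86. With E the 'spam-flagged' result, P(E|H) = 0.73 and P(E|¬H) = 0.21.
P(E) = 0.73·0.14 + 0.21·0.86 = 0.10220 + 0.18060 = 0.28280.
By Bayes' theorem, P(H|E) = 0.10220 / 0.28280 = 0.361.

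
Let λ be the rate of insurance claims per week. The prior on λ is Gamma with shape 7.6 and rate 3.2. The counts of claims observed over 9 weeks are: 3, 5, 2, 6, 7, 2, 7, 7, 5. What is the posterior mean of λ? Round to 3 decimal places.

Posterior mean ≈ 4.230

Total count ∑xᵢ = 44 over n = 9 weeks.
Gamma is conjugate to the Poisson likelihood: posterior is Gamma(shape = 7.6+44 = 51.6, rate = 3.2+9 = 12.2).
E[λ | data] = 51.6/12.2 = 4.230.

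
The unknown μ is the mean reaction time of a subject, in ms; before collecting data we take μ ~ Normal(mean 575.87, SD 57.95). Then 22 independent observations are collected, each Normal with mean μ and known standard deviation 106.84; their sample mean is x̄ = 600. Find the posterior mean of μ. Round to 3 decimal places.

Prior precision 1/τ₀² = 1/57.95² = 0.00029778; data precision n/σ² = 22/106.84² = 0.00192732.
Posterior precision = 0.00029778 + 0.00192732 = 0.00222510.
Posterior mean = (0.00029778·575.87 + 0.00192732·600) / 0.00222510 = 596.771.

Posterior mean ≈ 596.771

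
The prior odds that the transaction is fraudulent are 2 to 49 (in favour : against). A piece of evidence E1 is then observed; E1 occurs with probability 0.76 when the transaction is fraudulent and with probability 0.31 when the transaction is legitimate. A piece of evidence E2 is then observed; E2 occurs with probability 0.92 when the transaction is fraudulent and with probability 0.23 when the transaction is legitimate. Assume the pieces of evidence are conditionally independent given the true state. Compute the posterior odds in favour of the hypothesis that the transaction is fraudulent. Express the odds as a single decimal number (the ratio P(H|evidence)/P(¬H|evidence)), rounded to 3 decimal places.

Posterior odds ≈ 0.400

Prior odds = 2/49 = 0.040816.
Likelihood ratio for E1 = 0.76/0.31 = 2.4516.
Likelihood ratio for E2 = 0.92/0.23 = 4.0000.
Posterior odds = prior odds × LR₁ × LR₂ = 0.40026.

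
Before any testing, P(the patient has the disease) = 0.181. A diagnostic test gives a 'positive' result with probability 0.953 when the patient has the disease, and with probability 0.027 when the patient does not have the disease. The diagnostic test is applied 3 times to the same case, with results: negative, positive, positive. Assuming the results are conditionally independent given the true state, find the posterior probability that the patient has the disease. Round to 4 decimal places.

Let H be the event that the patient has the disease; start with P(H) = 0.181. P('positive'|H) = 0.953, P('positive'|¬H) = 0.027.
Update on result 1 ('negative'): P(H) ← 0.047·0.1810 / (0.047·0.1810 + 0.973·0.8190) = 0.0085070/0.80539 = 0.0106.
Update on result 2 ('positive'): P(H) ← 0.953·0.0106 / (0.953·0.0106 + 0.027·0.9894) = 0.010066/0.036781 = 0.2737.
Update on result 3 ('positive'): P(H) ← 0.953·0.2737 / (0.953·0.2737 + 0.027·0.7263) = 0.26081/0.28043 = 0.9301.

Posterior P(H) ≈ 0.9301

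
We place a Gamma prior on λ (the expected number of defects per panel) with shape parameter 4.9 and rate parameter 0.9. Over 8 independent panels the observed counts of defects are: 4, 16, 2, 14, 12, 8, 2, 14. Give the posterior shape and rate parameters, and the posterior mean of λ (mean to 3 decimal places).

Posterior: Gamma(shape=76.9, rate=8.9); mean ≈ 8.640

The Poisson likelihood adds the total count to the shape and the number of exposure periods to the rate. Here ∑xᵢ = 72 and n = 8, so shape 4.9→76.9 and rate 0.9→8.9.
E[λ | data] = 76.9/8.9 = 8.640.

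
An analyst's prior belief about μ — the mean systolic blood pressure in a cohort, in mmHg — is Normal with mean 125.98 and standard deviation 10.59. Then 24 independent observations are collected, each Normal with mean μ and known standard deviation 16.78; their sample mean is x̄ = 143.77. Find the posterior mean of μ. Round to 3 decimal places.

With known σ, the Normal prior is conjugate. Weight on the data is w = (n/σ²)/(n/σ² + 1/τ₀²) = 0.0852368/(0.0852368+0.00891678) = 0.90530.
Posterior mean = w·x̄ + (1−w)·μ₀ = 0.90530·143.77 + 0.094705·125.98 = 142.085.

Posterior mean ≈ 142.085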